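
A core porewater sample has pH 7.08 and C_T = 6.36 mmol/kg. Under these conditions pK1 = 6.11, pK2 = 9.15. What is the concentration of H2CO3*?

α₀ = 1 / (1 + K1/[H⁺] + K1K2/[H⁺]²) = 1 / (1 + 10^+0.97 + 10^-1.10)
   = 1 / (1 + 9.3325 + 0.079433) = 1/10.412 = 0.09604
[CO2*] = α₀ × DIC = 0.09604 × 6.36 = 0.611 mmol/kg

[CO2*] = 0.611 mmol/kg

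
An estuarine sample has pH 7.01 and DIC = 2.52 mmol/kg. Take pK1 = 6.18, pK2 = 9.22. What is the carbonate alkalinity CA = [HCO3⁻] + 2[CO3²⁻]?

CA = [HCO3⁻] + 2[CO3²⁻] = (α₁ + 2α₂)·DIC
At pH 7.01: [H⁺]/K1 = 10^-0.83 = 0.14791, K2/[H⁺] = 10^-2.21 = 0.0061660
α₁ = 1/(1 + 0.14791 + 0.0061660) = 1/1.1541 = 0.8665; α₂ = α₁·K2/[H⁺] = 0.005343
α₁ + 2α₂ = 0.8772
CA = 0.8772 × 2.52 = 2.21 mmol/kg

CA = 2.21 mmol/kg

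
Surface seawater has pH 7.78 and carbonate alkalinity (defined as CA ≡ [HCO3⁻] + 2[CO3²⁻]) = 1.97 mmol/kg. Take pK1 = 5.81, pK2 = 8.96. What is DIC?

CA = [HCO3⁻] + 2[CO3²⁻] = (α₁ + 2α₂)·DIC
At pH 7.78: [H⁺]/K1 = 10^-1.97 = 0.010715, K2/[H⁺] = 10^-1.18 = 0.066069
α₁ = 1/(1 + 0.010715 + 0.066069) = 1/1.0768 = 0.9287; α₂ = α₁·K2/[H⁺] = 0.06136
α₁ + 2α₂ = 1.0514
DIC = CA / (α₁ + 2α₂) = 1.97 / 1.0514 = 1.87 mmol/kg

DIC = 1.87 mmol/kg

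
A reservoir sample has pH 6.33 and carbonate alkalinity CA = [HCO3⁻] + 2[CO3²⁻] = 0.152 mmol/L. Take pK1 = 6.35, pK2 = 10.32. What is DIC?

DIC = 0.311 mmol/L

CA = [HCO3⁻] + 2[CO3²⁻] = (α₁ + 2α₂)·DIC
At pH 6.33: [H⁺]/K1 = 10^0.02 = 1.0471, K2/[H⁺] = 10^-3.99 = 0.00010233
α₁ = 1/(1 + 1.0471 + 0.00010233) = 1/2.0472 = 0.4885; α₂ = α₁·K2/[H⁺] = 4.998×10^-5
α₁ + 2α₂ = 0.4886
DIC = CA / (α₁ + 2α₂) = 0.152 / 0.4886 = 0.311 mmol/L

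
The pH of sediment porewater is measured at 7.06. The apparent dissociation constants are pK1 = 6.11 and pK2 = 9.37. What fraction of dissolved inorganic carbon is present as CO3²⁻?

α₂ = 0.00438

α₂ = 1 / (1 + [H⁺]/K2 + [H⁺]²/(K1K2)) = 1 / (1 + 10^+2.31 + 10^+1.36)
   = 1 / (1 + 204.17 + 22.909) = 1/228.08 = 0.004384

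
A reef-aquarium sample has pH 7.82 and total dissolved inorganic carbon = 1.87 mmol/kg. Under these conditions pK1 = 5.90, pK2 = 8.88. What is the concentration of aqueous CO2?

α₀ = 1 / (1 + K1/[H⁺] + K1K2/[H⁺]²) = 1 / (1 + 10^+1.92 + 10^+0.86)
   = 1 / (1 + 83.176 + 7.2444) = 1/91.421 = 0.01094
[CO2*] = α₀ × DIC = 0.01094 × 1.87 = 0.0205 mmol/kg

[CO2*] = 0.0205 mmol/kg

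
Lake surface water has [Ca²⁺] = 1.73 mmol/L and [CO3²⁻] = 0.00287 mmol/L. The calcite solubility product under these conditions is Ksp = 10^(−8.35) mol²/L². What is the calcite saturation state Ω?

Ksp = 10^(−8.35) = 4.467×10^-9
Ω = [Ca²⁺][CO3²⁻]/Ksp = (1.73×10^-3)(0.00287×10^-3) / 4.467×10^-9 = 1.11

Ω = 1.11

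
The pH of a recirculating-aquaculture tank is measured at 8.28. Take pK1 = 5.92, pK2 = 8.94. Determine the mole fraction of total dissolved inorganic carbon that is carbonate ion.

α₂ = 0.179

α₂ = 1 / (1 + [H⁺]/K2 + [H⁺]²/(K1K2)) = 1 / (1 + 10^+0.66 + 10^-1.70)
   = 1 / (1 + 4.5709 + 0.019953) = 1/5.5908 = 0.1789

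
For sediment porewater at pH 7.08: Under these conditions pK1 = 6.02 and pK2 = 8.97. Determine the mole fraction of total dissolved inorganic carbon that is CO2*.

α₀ = 0.0792

α₀ = 1 / (1 + K1/[H⁺] + K1K2/[H⁺]²) = 1 / (1 + 10^+1.06 + 10^-0.83)
   = 1 / (1 + 11.482 + 0.14791) = 1/12.629 = 0.07918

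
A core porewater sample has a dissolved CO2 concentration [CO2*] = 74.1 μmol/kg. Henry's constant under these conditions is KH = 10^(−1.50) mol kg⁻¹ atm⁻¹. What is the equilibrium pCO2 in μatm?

KH = 10^(−1.50) = 3.162×10^-2 mol kg⁻¹ atm⁻¹
pCO2 = [CO2*]/KH = 74.1×10^-6 / 3.162×10^-2 = 2.34×10^-3 atm = 2340 μatm

pCO2 = 2340 μatm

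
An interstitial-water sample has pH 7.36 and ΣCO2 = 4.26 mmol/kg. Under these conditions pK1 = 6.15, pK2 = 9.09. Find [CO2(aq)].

[CO2*] = 0.243 mmol/kg

α₀ = 1 / (1 + K1/[H⁺] + K1K2/[H⁺]²) = 1 / (1 + 10^+1.21 + 10^-0.52)
   = 1 / (1 + 16.218 + 0.30200) = 1/17.520 = 0.05708
[CO2*] = α₀ × DIC = 0.05708 × 4.26 = 0.243 mmol/kg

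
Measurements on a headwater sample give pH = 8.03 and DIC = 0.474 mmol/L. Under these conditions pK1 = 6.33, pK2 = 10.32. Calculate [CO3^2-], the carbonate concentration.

α₂ = 1 / (1 + [H⁺]/K2 + [H⁺]²/(K1K2)) = 1 / (1 + 10^+2.29 + 10^+0.59)
   = 1 / (1 + 194.98 + 3.8905) = 1/199.87 = 0.005003
[CO3²⁻] = α₂ × DIC = 0.005003 × 0.474 = 0.00237 mmol/L = 2.37 μmol/L

[CO3²⁻] = 2.37 μmol/L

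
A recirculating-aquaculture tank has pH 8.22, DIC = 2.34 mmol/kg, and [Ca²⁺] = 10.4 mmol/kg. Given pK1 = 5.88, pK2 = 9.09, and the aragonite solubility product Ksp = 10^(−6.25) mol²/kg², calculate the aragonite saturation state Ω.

Ω = 5.12

α₂ = 1 / (1 + [H⁺]/K2 + [H⁺]²/(K1K2)) = 1 / (1 + 10^+0.87 + 10^-1.47)
   = 1 / (1 + 7.4131 + 0.033884) = 1/8.4470 = 0.1184
[CO3²⁻] = α₂ × DIC = 0.1184 × 2.34 = 0.2770 mmol/kg
Ksp = 10^(−6.25) = 5.623×10^-7
Ω = [Ca²⁺][CO3²⁻]/Ksp = (10.4×10^-3)(2.770×10^-4) / 5.623×10^-7 = 5.12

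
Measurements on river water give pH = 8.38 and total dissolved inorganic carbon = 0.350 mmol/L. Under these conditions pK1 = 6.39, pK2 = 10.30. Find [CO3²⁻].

[CO3²⁻] = 4.12 μmol/L

α₂ = 1 / (1 + [H⁺]/K2 + [H⁺]²/(K1K2)) = 1 / (1 + 10^+1.92 + 10^-0.07)
   = 1 / (1 + 83.176 + 0.85114) = 1/85.028 = 0.01176
[CO3²⁻] = α₂ × DIC = 0.01176 × 0.350 = 0.00412 mmol/L = 4.12 μmol/L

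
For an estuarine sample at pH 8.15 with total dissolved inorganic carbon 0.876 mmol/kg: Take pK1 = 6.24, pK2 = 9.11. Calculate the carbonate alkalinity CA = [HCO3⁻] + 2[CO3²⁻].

CA = [HCO3⁻] + 2[CO3²⁻] = (α₁ + 2α₂)·DIC
At pH 8.15: [H⁺]/K1 = 10^-1.91 = 0.012303, K2/[H⁺] = 10^-0.96 = 0.10965
α₁ = 1/(1 + 0.012303 + 0.10965) = 1/1.1220 = 0.8913; α₂ = α₁·K2/[H⁺] = 0.09773
α₁ + 2α₂ = 1.0868
CA = 1.0868 × 0.876 = 0.952 mmol/kg

CA = 0.952 mmol/kg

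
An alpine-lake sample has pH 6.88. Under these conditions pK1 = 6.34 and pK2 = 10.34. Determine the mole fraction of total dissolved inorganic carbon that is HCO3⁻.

α₁ = 1 / (1 + [H⁺]/K1 + K2/[H⁺]) = 1 / (1 + 10^-0.54 + 10^-3.46)
   = 1 / (1 + 0.28840 + 0.00034674) = 1/1.2887 = 0.7759

α₁ = 0.776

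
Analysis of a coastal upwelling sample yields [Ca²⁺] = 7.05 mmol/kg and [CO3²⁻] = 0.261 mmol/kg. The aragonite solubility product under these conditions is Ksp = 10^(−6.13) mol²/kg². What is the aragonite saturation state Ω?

Ω = 2.48

Ksp = 10^(−6.13) = 7.413×10^-7
Ω = [Ca²⁺][CO3²⁻]/Ksp = (7.05×10^-3)(0.261×10^-3) / 7.413×10^-7 = 2.48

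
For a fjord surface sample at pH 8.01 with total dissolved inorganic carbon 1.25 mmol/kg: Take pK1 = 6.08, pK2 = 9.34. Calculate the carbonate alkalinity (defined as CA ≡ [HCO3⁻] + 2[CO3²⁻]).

CA = 1.29 mmol/kg

CA = [HCO3⁻] + 2[CO3²⁻] = (α₁ + 2α₂)·DIC
At pH 8.01: [H⁺]/K1 = 10^-1.93 = 0.011749, K2/[H⁺] = 10^-1.33 = 0.046774
α₁ = 1/(1 + 0.011749 + 0.046774) = 1/1.0585 = 0.9447; α₂ = α₁·K2/[H⁺] = 0.04419
α₁ + 2α₂ = 1.0331
CA = 1.0331 × 1.25 = 1.29 mmol/kg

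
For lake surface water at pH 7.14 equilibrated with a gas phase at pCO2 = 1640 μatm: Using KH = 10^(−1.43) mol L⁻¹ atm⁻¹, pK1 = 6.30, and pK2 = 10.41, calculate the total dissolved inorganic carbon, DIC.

[CO2*] = KH · pCO2 = 10^(−1.43) × 1640×10^-6 = 6.093×10^-5 mol/L
α₀ = 1/(1 + K1/[H⁺] + K1K2/[H⁺]²) = 1/(1 + 10^+0.84 + 10^-2.43) = 0.1262
DIC = [CO2*]/α₀ = 6.093×10^-5 / 0.1262 = 0.483 mmol/L

DIC = 0.483 mmol/L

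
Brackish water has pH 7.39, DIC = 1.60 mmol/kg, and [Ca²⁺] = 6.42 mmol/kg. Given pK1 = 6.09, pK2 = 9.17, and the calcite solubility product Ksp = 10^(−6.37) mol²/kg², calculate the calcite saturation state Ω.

Ω = 0.375

α₂ = 1 / (1 + [H⁺]/K2 + [H⁺]²/(K1K2)) = 1 / (1 + 10^+1.78 + 10^+0.48)
   = 1 / (1 + 60.256 + 3.0200) = 1/64.276 = 0.01556
[CO3²⁻] = α₂ × DIC = 0.01556 × 1.60 = 0.02489 mmol/kg
Ksp = 10^(−6.37) = 4.266×10^-7
Ω = [Ca²⁺][CO3²⁻]/Ksp = (6.42×10^-3)(2.489×10^-5) / 4.266×10^-7 = 0.375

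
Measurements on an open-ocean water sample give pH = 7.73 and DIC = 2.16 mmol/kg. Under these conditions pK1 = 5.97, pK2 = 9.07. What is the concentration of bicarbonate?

α₁ = 1 / (1 + [H⁺]/K1 + K2/[H⁺]) = 1 / (1 + 10^-1.76 + 10^-1.34)
   = 1 / (1 + 0.017378 + 0.045709) = 1/1.0631 = 0.9407
[HCO3⁻] = α₁ × DIC = 0.9407 × 2.16 = 2.03 mmol/kg

[HCO3⁻] = 2.03 mmol/kg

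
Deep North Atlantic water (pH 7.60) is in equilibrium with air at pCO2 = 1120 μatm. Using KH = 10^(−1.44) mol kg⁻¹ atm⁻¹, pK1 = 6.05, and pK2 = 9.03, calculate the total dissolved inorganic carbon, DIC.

[CO2*] = KH · pCO2 = 10^(−1.44) × 1120×10^-6 = 4.066×10^-5 mol/kg
α₀ = 1/(1 + K1/[H⁺] + K1K2/[H⁺]²) = 1/(1 + 10^+1.55 + 10^+0.12) = 0.02646
DIC = [CO2*]/α₀ = 4.066×10^-5 / 0.02646 = 1.54 mmol/kg

DIC = 1.54 mmol/kg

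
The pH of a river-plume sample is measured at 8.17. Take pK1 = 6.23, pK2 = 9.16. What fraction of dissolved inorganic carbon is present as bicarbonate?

α₁ = 0.898

α₁ = 1 / (1 + [H⁺]/K1 + K2/[H⁺]) = 1 / (1 + 10^-1.94 + 10^-0.99)
   = 1 / (1 + 0.011482 + 0.10233) = 1/1.1138 = 0.8978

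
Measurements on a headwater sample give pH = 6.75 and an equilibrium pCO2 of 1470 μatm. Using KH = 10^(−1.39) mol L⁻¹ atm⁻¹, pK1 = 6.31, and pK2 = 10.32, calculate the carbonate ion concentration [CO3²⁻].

[CO2*] = KH · pCO2 = 10^(−1.39) × 1470×10^-6 = 5.988×10^-5 mol/L
α₀ = 1/(1 + K1/[H⁺] + K1K2/[H⁺]²) = 1/(1 + 10^+0.44 + 10^-3.13) = 0.2663
DIC = [CO2*]/α₀ = 5.988×10^-5 / 0.2663 = 0.2249 mmol/L
[CO3²⁻] = α₂·DIC; α₂ = 0.0001974, so [CO3²⁻] = 0.0001974 × 0.2249 = 4.44×10^-5 mmol/L = 0.0444 μmol/L

[CO3²⁻] = 0.0444 μmol/L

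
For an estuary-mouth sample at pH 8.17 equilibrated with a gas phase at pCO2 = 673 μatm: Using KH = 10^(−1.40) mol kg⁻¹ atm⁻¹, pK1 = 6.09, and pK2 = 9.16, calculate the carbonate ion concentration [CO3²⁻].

[CO3²⁻] = 0.330 mmol/kg

[CO2*] = KH · pCO2 = 10^(−1.40) × 673×10^-6 = 2.679×10^-5 mol/kg
α₀ = 1/(1 + K1/[H⁺] + K1K2/[H⁺]²) = 1/(1 + 10^+2.08 + 10^+1.09) = 0.007489
DIC = [CO2*]/α₀ = 2.679×10^-5 / 0.007489 = 3.578 mmol/kg
[CO3²⁻] = α₂·DIC; α₂ = 0.09213, so [CO3²⁻] = 0.09213 × 3.578 = 0.330 mmol/kg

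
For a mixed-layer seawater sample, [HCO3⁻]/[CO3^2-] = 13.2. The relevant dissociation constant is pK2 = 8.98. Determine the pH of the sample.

From K2 = [H⁺][CO3^2-]/[HCO3⁻]:  pH = pK2 − log₁₀([HCO3⁻]/[CO3^2-])
log₁₀(13.2) = +1.121
pH = 8.98 − (+1.121) = 7.86

pH = 7.86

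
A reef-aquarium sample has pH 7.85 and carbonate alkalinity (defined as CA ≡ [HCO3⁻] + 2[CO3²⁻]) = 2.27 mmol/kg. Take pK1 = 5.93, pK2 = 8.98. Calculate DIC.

DIC = 2.15 mmol/kg

CA = [HCO3⁻] + 2[CO3²⁻] = (α₁ + 2α₂)·DIC
At pH 7.85: [H⁺]/K1 = 10^-1.92 = 0.012023, K2/[H⁺] = 10^-1.13 = 0.074131
α₁ = 1/(1 + 0.012023 + 0.074131) = 1/1.0862 = 0.9207; α₂ = α₁·K2/[H⁺] = 0.06825
α₁ + 2α₂ = 1.0572
DIC = CA / (α₁ + 2α₂) = 2.27 / 1.0572 = 2.15 mmol/kg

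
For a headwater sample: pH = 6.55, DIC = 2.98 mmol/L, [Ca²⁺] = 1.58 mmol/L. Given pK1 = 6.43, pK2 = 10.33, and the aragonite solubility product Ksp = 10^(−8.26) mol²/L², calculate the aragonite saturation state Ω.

α₂ = 1 / (1 + [H⁺]/K2 + [H⁺]²/(K1K2)) = 1 / (1 + 10^+3.78 + 10^+3.66)
   = 1 / (1 + 6025.6 + 4570.9) = 1/1.0597×10^4 = 9.436×10^-5
[CO3²⁻] = α₂ × DIC = 9.436×10^-5 × 2.98 = 0.0002812 mmol/L = 0.2812 μmol/L
Ksp = 10^(−8.26) = 5.495×10^-9
Ω = [Ca²⁺][CO3²⁻]/Ksp = (1.58×10^-3)(2.812×10^-7) / 5.495×10^-9 = 0.0808

Ω = 0.0808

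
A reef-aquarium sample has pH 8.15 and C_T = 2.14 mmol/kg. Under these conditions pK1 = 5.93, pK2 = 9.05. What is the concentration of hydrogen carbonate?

[HCO3⁻] = 1.89 mmol/kg

α₁ = 1 / (1 + [H⁺]/K1 + K2/[H⁺]) = 1 / (1 + 10^-2.22 + 10^-0.90)
   = 1 / (1 + 0.0060256 + 0.12589) = 1/1.1319 = 0.8835
[HCO3⁻] = α₁ × DIC = 0.8835 × 2.14 = 1.89 mmol/kg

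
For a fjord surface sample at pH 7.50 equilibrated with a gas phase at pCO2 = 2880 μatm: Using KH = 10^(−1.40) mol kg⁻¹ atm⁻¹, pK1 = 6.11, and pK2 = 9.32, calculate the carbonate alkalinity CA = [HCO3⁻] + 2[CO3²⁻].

[CO2*] = KH · pCO2 = 10^(−1.40) × 2880×10^-6 = 1.147×10^-4 mol/kg
α₀ = 1/(1 + K1/[H⁺] + K1K2/[H⁺]²) = 1/(1 + 10^+1.39 + 10^-0.43) = 0.03858
DIC = [CO2*]/α₀ = 1.147×10^-4 / 0.03858 = 2.972 mmol/kg
CA = (α₁ + 2α₂)·DIC = (0.9471 + 2×0.01433) × 2.972 = 2.90 mmol/kg

CA = 2.90 mmol/kg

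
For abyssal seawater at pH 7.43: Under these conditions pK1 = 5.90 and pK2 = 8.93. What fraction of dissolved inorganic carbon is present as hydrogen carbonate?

α₁ = 1 / (1 + [H⁺]/K1 + K2/[H⁺]) = 1 / (1 + 10^-1.53 + 10^-1.50)
   = 1 / (1 + 0.029512 + 0.031623) = 1/1.0611 = 0.9424

α₁ = 0.942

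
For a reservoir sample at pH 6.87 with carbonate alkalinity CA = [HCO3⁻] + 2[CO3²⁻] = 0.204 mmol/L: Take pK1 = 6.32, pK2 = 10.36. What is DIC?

DIC = 0.261 mmol/L

CA = [HCO3⁻] + 2[CO3²⁻] = (α₁ + 2α₂)·DIC
At pH 6.87: [H⁺]/K1 = 10^-0.55 = 0.28184, K2/[H⁺] = 10^-3.49 = 0.00032359
α₁ = 1/(1 + 0.28184 + 0.00032359) = 1/1.2822 = 0.7799; α₂ = α₁·K2/[H⁺] = 0.0002524
α₁ + 2α₂ = 0.7804
DIC = CA / (α₁ + 2α₂) = 0.204 / 0.7804 = 0.261 mmol/L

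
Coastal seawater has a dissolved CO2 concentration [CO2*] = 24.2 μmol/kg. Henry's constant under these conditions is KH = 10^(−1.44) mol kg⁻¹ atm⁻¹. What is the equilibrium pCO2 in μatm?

pCO2 = 667 μatm

KH = 10^(−1.44) = 3.631×10^-2 mol kg⁻¹ atm⁻¹
pCO2 = [CO2*]/KH = 24.2×10^-6 / 3.631×10^-2 = 6.67×10^-4 atm = 667 μatm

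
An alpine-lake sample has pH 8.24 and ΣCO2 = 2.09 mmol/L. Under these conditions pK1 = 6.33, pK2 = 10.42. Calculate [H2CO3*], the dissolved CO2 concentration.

[CO2*] = 0.0252 mmol/L

α₀ = 1 / (1 + K1/[H⁺] + K1K2/[H⁺]²) = 1 / (1 + 10^+1.91 + 10^-0.27)
   = 1 / (1 + 81.283 + 0.53703) = 1/82.820 = 0.01207
[CO2*] = α₀ × DIC = 0.01207 × 2.09 = 0.0252 mmol/L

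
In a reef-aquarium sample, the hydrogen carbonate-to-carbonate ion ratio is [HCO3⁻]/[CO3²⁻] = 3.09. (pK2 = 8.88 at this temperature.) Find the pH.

pH = 8.39

From K2 = [H⁺][CO3²⁻]/[HCO3⁻]:  pH = pK2 − log₁₀([HCO3⁻]/[CO3²⁻])
log₁₀(3.09) = +0.490
pH = 8.88 − (+0.490) = 8.39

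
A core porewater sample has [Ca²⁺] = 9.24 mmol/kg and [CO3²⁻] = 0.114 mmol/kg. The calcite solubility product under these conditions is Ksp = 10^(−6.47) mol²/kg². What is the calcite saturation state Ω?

Ω = 3.11

Ksp = 10^(−6.47) = 3.388×10^-7
Ω = [Ca²⁺][CO3²⁻]/Ksp = (9.24×10^-3)(0.114×10^-3) / 3.388×10^-7 = 3.11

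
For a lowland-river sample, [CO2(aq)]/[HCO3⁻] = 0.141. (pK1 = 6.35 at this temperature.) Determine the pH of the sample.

From K1 = [H⁺][HCO3⁻]/[CO2(aq)]:  pH = pK1 − log₁₀([CO2(aq)]/[HCO3⁻])
log₁₀(0.141) = -0.851
pH = 6.35 − (-0.851) = 7.20

pH = 7.20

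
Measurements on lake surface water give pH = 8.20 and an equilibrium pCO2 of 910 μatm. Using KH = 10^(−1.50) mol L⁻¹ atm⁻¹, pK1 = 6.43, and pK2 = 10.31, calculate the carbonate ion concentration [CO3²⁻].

[CO2*] = KH · pCO2 = 10^(−1.50) × 910×10^-6 = 2.878×10^-5 mol/L
α₀ = 1/(1 + K1/[H⁺] + K1K2/[H⁺]²) = 1/(1 + 10^+1.77 + 10^-0.34) = 0.01657
DIC = [CO2*]/α₀ = 2.878×10^-5 / 0.01657 = 1.736 mmol/L
[CO3²⁻] = α₂·DIC; α₂ = 0.007575, so [CO3²⁻] = 0.007575 × 1.736 = 0.0132 mmol/L = 13.2 μmol/L

[CO3²⁻] = 13.2 μmol/L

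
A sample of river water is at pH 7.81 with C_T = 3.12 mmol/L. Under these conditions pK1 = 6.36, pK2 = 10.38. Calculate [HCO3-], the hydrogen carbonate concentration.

α₁ = 1 / (1 + [H⁺]/K1 + K2/[H⁺]) = 1 / (1 + 10^-1.45 + 10^-2.57)
   = 1 / (1 + 0.035481 + 0.0026915) = 1/1.0382 = 0.9632
[HCO3⁻] = α₁ × DIC = 0.9632 × 3.12 = 3.01 mmol/L

[HCO3⁻] = 3.01 mmol/L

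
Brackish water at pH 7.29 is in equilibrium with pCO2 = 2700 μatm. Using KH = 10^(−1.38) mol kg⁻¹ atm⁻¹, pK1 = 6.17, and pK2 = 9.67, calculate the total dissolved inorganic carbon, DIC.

[CO2*] = KH · pCO2 = 10^(−1.38) × 2700×10^-6 = 1.126×10^-4 mol/kg
α₀ = 1/(1 + K1/[H⁺] + K1K2/[H⁺]²) = 1/(1 + 10^+1.12 + 10^-1.26) = 0.07024
DIC = [CO2*]/α₀ = 1.126×10^-4 / 0.07024 = 1.60 mmol/kg

DIC = 1.60 mmol/kg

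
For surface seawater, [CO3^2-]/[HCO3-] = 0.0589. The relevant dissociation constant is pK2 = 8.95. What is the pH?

pH = 7.72

From K2 = [H⁺][CO3^2-]/[HCO3-]:  pH = pK2 + log₁₀([CO3^2-]/[HCO3-])
log₁₀(0.0589) = -1.230
pH = 8.95 + (-1.230) = 7.72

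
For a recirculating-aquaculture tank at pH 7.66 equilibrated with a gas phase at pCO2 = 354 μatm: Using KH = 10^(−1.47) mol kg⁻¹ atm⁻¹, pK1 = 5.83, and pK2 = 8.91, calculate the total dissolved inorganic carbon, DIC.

[CO2*] = KH · pCO2 = 10^(−1.47) × 354×10^-6 = 1.200×10^-5 mol/kg
α₀ = 1/(1 + K1/[H⁺] + K1K2/[H⁺]²) = 1/(1 + 10^+1.83 + 10^+0.58) = 0.01381
DIC = [CO2*]/α₀ = 1.200×10^-5 / 0.01381 = 0.869 mmol/kg

DIC = 0.869 mmol/kg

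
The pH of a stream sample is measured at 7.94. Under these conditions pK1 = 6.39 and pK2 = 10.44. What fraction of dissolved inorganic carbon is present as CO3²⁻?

α₂ = 0.00307

α₂ = 1 / (1 + [H⁺]/K2 + [H⁺]²/(K1K2)) = 1 / (1 + 10^+2.50 + 10^+0.95)
   = 1 / (1 + 316.23 + 8.9125) = 1/326.14 = 0.003066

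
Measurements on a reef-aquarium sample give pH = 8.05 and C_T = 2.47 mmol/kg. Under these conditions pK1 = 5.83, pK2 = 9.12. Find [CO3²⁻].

α₂ = 1 / (1 + [H⁺]/K2 + [H⁺]²/(K1K2)) = 1 / (1 + 10^+1.07 + 10^-1.15)
   = 1 / (1 + 11.749 + 0.070795) = 1/12.820 = 0.07800
[CO3²⁻] = α₂ × DIC = 0.07800 × 2.47 = 0.193 mmol/kg

[CO3²⁻] = 0.193 mmol/kg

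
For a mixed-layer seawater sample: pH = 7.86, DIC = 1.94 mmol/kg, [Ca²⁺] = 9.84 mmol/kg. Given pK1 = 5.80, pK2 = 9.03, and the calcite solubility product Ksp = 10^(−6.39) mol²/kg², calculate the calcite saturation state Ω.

Ω = 2.94

α₂ = 1 / (1 + [H⁺]/K2 + [H⁺]²/(K1K2)) = 1 / (1 + 10^+1.17 + 10^-0.89)
   = 1 / (1 + 14.791 + 0.12882) = 1/15.920 = 0.06281
[CO3²⁻] = α₂ × DIC = 0.06281 × 1.94 = 0.1219 mmol/kg
Ksp = 10^(−6.39) = 4.074×10^-7
Ω = [Ca²⁺][CO3²⁻]/Ksp = (9.84×10^-3)(1.219×10^-4) / 4.074×10^-7 = 2.94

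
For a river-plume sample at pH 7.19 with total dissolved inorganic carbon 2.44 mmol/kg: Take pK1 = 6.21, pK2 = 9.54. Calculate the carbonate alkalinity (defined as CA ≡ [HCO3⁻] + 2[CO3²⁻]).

CA = [HCO3⁻] + 2[CO3²⁻] = (α₁ + 2α₂)·DIC
At pH 7.19: [H⁺]/K1 = 10^-0.98 = 0.10471, K2/[H⁺] = 10^-2.35 = 0.0044668
α₁ = 1/(1 + 0.10471 + 0.0044668) = 1/1.1092 = 0.9016; α₂ = α₁·K2/[H⁺] = 0.004027
α₁ + 2α₂ = 0.9096
CA = 0.9096 × 2.44 = 2.22 mmol/kg

CA = 2.22 mmol/kg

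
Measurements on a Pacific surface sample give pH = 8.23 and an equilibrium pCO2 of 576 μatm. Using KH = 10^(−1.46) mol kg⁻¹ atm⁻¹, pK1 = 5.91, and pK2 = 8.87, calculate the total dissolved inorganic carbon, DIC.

[CO2*] = KH · pCO2 = 10^(−1.46) × 576×10^-6 = 1.997×10^-5 mol/kg
α₀ = 1/(1 + K1/[H⁺] + K1K2/[H⁺]²) = 1/(1 + 10^+2.32 + 10^+1.68) = 0.003879
DIC = [CO2*]/α₀ = 1.997×10^-5 / 0.003879 = 5.15 mmol/kg

DIC = 5.15 mmol/kg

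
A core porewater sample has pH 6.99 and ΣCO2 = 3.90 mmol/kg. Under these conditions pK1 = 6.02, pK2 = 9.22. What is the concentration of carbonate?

[CO3²⁻] = 0.0206 mmol/kg

α₂ = 1 / (1 + [H⁺]/K2 + [H⁺]²/(K1K2)) = 1 / (1 + 10^+2.23 + 10^+1.26)
   = 1 / (1 + 169.82 + 18.197) = 1/189.02 = 0.005290
[CO3²⁻] = α₂ × DIC = 0.005290 × 3.90 = 0.0206 mmol/kg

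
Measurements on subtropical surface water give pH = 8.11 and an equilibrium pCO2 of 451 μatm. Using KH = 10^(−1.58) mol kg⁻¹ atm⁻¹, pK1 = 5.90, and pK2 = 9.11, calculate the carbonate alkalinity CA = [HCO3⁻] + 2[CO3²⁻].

[CO2*] = KH · pCO2 = 10^(−1.58) × 451×10^-6 = 1.186×10^-5 mol/kg
α₀ = 1/(1 + K1/[H⁺] + K1K2/[H⁺]²) = 1/(1 + 10^+2.21 + 10^+1.21) = 0.005574
DIC = [CO2*]/α₀ = 1.186×10^-5 / 0.005574 = 2.128 mmol/kg
CA = (α₁ + 2α₂)·DIC = (0.9040 + 2×0.09040) × 2.128 = 2.31 mmol/kg

CA = 2.31 mmol/kg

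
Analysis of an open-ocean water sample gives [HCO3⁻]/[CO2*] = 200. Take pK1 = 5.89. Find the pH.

From K1 = [H⁺][HCO3⁻]/[CO2*]:  pH = pK1 + log₁₀([HCO3⁻]/[CO2*])
log₁₀(200) = +2.301
pH = 5.89 + (+2.301) = 8.19

pH = 8.19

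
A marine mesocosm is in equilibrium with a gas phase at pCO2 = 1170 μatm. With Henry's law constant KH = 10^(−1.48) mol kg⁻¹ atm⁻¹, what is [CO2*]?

[CO2*] = 38.7 μmol/kg

KH = 10^(−1.48) = 3.311×10^-2 mol kg⁻¹ atm⁻¹
[CO2*] = KH · pCO2 = 3.311×10^-2 × 1170×10^-6 atm = 3.87×10^-5 mol/kg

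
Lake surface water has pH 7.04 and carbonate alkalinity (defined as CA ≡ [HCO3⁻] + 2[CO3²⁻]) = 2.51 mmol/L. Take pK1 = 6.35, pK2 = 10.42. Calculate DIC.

CA = [HCO3⁻] + 2[CO3²⁻] = (α₁ + 2α₂)·DIC
At pH 7.04: [H⁺]/K1 = 10^-0.69 = 0.20417, K2/[H⁺] = 10^-3.38 = 0.00041687
α₁ = 1/(1 + 0.20417 + 0.00041687) = 1/1.2046 = 0.8302; α₂ = α₁·K2/[H⁺] = 0.0003461
α₁ + 2α₂ = 0.8308
DIC = CA / (α₁ + 2α₂) = 2.51 / 0.8308 = 3.02 mmol/L

DIC = 3.02 mmol/L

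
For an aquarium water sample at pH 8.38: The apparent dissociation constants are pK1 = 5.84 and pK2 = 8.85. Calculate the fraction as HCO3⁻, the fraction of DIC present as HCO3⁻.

α₁ = 1 / (1 + [H⁺]/K1 + K2/[H⁺]) = 1 / (1 + 10^-2.54 + 10^-0.47)
   = 1 / (1 + 0.0028840 + 0.33884) = 1/1.3417 = 0.7453

α₁ = 0.745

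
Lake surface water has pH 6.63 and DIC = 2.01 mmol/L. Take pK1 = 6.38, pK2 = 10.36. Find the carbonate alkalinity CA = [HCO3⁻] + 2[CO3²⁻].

CA = 1.29 mmol/L

CA = [HCO3⁻] + 2[CO3²⁻] = (α₁ + 2α₂)·DIC
At pH 6.63: [H⁺]/K1 = 10^-0.25 = 0.56234, K2/[H⁺] = 10^-3.73 = 0.00018621
α₁ = 1/(1 + 0.56234 + 0.00018621) = 1/1.5625 = 0.6400; α₂ = α₁·K2/[H⁺] = 0.0001192
α₁ + 2α₂ = 0.6402
CA = 0.6402 × 2.01 = 1.29 mmol/L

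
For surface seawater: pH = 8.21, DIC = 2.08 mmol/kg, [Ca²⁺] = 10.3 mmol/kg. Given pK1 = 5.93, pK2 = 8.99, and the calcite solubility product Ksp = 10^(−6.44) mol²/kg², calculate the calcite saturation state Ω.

α₂ = 1 / (1 + [H⁺]/K2 + [H⁺]²/(K1K2)) = 1 / (1 + 10^+0.78 + 10^-1.50)
   = 1 / (1 + 6.0256 + 0.031623) = 1/7.0572 = 0.1417
[CO3²⁻] = α₂ × DIC = 0.1417 × 2.08 = 0.2947 mmol/kg
Ksp = 10^(−6.44) = 3.631×10^-7
Ω = [Ca²⁺][CO3²⁻]/Ksp = (10.3×10^-3)(2.947×10^-4) / 3.631×10^-7 = 8.36

Ω = 8.36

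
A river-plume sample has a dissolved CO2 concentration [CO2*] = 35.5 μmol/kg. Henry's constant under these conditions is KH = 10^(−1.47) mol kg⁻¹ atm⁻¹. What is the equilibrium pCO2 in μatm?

pCO2 = 1050 μatm

KH = 10^(−1.47) = 3.388×10^-2 mol kg⁻¹ atm⁻¹
pCO2 = [CO2*]/KH = 35.5×10^-6 / 3.388×10^-2 = 1.05×10^-3 atm = 1050 μatm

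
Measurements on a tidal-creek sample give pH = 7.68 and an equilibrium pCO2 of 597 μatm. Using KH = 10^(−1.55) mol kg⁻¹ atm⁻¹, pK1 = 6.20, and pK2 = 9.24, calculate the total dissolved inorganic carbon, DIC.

DIC = 0.539 mmol/kg

[CO2*] = KH · pCO2 = 10^(−1.55) × 597×10^-6 = 1.683×10^-5 mol/kg
α₀ = 1/(1 + K1/[H⁺] + K1K2/[H⁺]²) = 1/(1 + 10^+1.48 + 10^-0.08) = 0.03122
DIC = [CO2*]/α₀ = 1.683×10^-5 / 0.03122 = 0.539 mmol/kg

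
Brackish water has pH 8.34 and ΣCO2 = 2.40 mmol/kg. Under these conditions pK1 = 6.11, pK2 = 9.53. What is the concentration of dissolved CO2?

[CO2*] = 13.2 μmol/kg

α₀ = 1 / (1 + K1/[H⁺] + K1K2/[H⁺]²) = 1 / (1 + 10^+2.23 + 10^+1.04)
   = 1 / (1 + 169.82 + 10.965) = 1/181.79 = 0.005501
[CO2*] = α₀ × DIC = 0.005501 × 2.40 = 0.0132 mmol/kg = 13.2 μmol/kg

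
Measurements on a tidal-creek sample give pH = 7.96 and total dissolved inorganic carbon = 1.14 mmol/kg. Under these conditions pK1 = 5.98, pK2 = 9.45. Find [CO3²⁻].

α₂ = 1 / (1 + [H⁺]/K2 + [H⁺]²/(K1K2)) = 1 / (1 + 10^+1.49 + 10^-0.49)
   = 1 / (1 + 30.903 + 0.32359) = 1/32.227 = 0.03103
[CO3²⁻] = α₂ × DIC = 0.03103 × 1.14 = 0.0354 mmol/kg

[CO3²⁻] = 0.0354 mmol/kg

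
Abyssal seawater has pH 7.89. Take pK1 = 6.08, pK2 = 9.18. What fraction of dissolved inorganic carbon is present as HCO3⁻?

α₁ = 0.937

α₁ = 1 / (1 + [H⁺]/K1 + K2/[H⁺]) = 1 / (1 + 10^-1.81 + 10^-1.29)
   = 1 / (1 + 0.015488 + 0.051286) = 1/1.0668 = 0.9374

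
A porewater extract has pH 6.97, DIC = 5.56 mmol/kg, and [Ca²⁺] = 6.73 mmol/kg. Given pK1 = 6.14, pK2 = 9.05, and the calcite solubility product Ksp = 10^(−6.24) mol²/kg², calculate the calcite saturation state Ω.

Ω = 0.468

α₂ = 1 / (1 + [H⁺]/K2 + [H⁺]²/(K1K2)) = 1 / (1 + 10^+2.08 + 10^+1.25)
   = 1 / (1 + 120.23 + 17.783) = 1/139.01 = 0.007194
[CO3²⁻] = α₂ × DIC = 0.007194 × 5.56 = 0.04000 mmol/kg
Ksp = 10^(−6.24) = 5.754×10^-7
Ω = [Ca²⁺][CO3²⁻]/Ksp = (6.73×10^-3)(4.000×10^-5) / 5.754×10^-7 = 0.468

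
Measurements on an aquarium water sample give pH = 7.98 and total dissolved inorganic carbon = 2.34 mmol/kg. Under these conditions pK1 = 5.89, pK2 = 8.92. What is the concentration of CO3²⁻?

[CO3²⁻] = 0.239 mmol/kg

α₂ = 1 / (1 + [H⁺]/K2 + [H⁺]²/(K1K2)) = 1 / (1 + 10^+0.94 + 10^-1.15)
   = 1 / (1 + 8.7096 + 0.070795) = 1/9.7804 = 0.1022
[CO3²⁻] = α₂ × DIC = 0.1022 × 2.34 = 0.239 mmol/kg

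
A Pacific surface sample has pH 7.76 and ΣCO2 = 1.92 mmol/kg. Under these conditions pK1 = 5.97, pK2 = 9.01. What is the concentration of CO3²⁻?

[CO3²⁻] = 0.101 mmol/kg

α₂ = 1 / (1 + [H⁺]/K2 + [H⁺]²/(K1K2)) = 1 / (1 + 10^+1.25 + 10^-0.54)
   = 1 / (1 + 17.783 + 0.28840) = 1/19.071 = 0.05244
[CO3²⁻] = α₂ × DIC = 0.05244 × 1.92 = 0.101 mmol/kg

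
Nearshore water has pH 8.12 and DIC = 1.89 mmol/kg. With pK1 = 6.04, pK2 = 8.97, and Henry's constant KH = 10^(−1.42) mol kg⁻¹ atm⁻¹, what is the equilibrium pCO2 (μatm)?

pCO2 = 360 μatm

α₀ = 1 / (1 + K1/[H⁺] + K1K2/[H⁺]²) = 1 / (1 + 10^+2.08 + 10^+1.23)
   = 1 / (1 + 120.23 + 16.982) = 1/138.21 = 0.007235
[CO2*] = α₀ × DIC = 0.007235 × 1.89 = 0.01367 mmol/kg = 13.67 μmol/kg
pCO2 = [CO2*]/KH = 1.367×10^-5 / 3.802×10^-2 = 360 μatm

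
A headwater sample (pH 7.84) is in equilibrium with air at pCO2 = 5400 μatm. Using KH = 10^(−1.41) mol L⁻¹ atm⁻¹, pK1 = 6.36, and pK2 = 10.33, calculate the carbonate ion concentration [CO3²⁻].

[CO3²⁻] = 0.0205 mmol/L

[CO2*] = KH · pCO2 = 10^(−1.41) × 5400×10^-6 = 2.101×10^-4 mol/L
α₀ = 1/(1 + K1/[H⁺] + K1K2/[H⁺]²) = 1/(1 + 10^+1.48 + 10^-1.01) = 0.03195
DIC = [CO2*]/α₀ = 2.101×10^-4 / 0.03195 = 6.575 mmol/L
[CO3²⁻] = α₂·DIC; α₂ = 0.003122, so [CO3²⁻] = 0.003122 × 6.575 = 0.0205 mmol/L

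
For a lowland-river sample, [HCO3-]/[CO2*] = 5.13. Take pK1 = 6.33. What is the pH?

From K1 = [H⁺][HCO3-]/[CO2*]:  pH = pK1 + log₁₀([HCO3-]/[CO2*])
log₁₀(5.13) = +0.710
pH = 6.33 + (+0.710) = 7.04

pH = 7.04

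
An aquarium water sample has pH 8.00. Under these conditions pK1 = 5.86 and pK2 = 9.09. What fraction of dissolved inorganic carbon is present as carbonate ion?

α₂ = 1 / (1 + [H⁺]/K2 + [H⁺]²/(K1K2)) = 1 / (1 + 10^+1.09 + 10^-1.05)
   = 1 / (1 + 12.303 + 0.089125) = 1/13.392 = 0.07467

α₂ = 0.0747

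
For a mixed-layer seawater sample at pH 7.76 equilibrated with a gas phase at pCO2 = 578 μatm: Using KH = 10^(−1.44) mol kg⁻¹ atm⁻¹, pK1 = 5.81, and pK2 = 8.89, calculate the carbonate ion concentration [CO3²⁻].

[CO3²⁻] = 0.139 mmol/kg

[CO2*] = KH · pCO2 = 10^(−1.44) × 578×10^-6 = 2.099×10^-5 mol/kg
α₀ = 1/(1 + K1/[H⁺] + K1K2/[H⁺]²) = 1/(1 + 10^+1.95 + 10^+0.82) = 0.01034
DIC = [CO2*]/α₀ = 2.099×10^-5 / 0.01034 = 2.030 mmol/kg
[CO3²⁻] = α₂·DIC; α₂ = 0.06830, so [CO3²⁻] = 0.06830 × 2.030 = 0.139 mmol/kg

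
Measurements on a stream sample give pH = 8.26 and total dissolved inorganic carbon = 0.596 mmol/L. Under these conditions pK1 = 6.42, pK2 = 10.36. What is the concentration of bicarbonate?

[HCO3⁻] = 0.583 mmol/L

α₁ = 1 / (1 + [H⁺]/K1 + K2/[H⁺]) = 1 / (1 + 10^-1.84 + 10^-2.10)
   = 1 / (1 + 0.014454 + 0.0079433) = 1/1.0224 = 0.9781
[HCO3⁻] = α₁ × DIC = 0.9781 × 0.596 = 0.583 mmol/L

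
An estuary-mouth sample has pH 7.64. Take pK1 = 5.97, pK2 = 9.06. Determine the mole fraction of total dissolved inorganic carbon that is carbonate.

α₂ = 0.0359

α₂ = 1 / (1 + [H⁺]/K2 + [H⁺]²/(K1K2)) = 1 / (1 + 10^+1.42 + 10^-0.25)
   = 1 / (1 + 26.303 + 0.56234) = 1/27.865 = 0.03589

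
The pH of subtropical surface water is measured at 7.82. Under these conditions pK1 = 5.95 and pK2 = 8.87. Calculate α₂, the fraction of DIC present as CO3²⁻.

α₂ = 1 / (1 + [H⁺]/K2 + [H⁺]²/(K1K2)) = 1 / (1 + 10^+1.05 + 10^-0.82)
   = 1 / (1 + 11.220 + 0.15136) = 1/12.372 = 0.08083

α₂ = 0.0808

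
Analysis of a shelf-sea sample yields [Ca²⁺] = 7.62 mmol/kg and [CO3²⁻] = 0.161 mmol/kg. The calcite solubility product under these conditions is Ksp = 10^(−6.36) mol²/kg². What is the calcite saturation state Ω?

Ω = 2.81

Ksp = 10^(−6.36) = 4.365×10^-7
Ω = [Ca²⁺][CO3²⁻]/Ksp = (7.62×10^-3)(0.161×10^-3) / 4.365×10^-7 = 2.81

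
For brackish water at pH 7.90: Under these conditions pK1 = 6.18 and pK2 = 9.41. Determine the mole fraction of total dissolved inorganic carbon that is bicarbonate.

α₁ = 1 / (1 + [H⁺]/K1 + K2/[H⁺]) = 1 / (1 + 10^-1.72 + 10^-1.51)
   = 1 / (1 + 0.019055 + 0.030903) = 1/1.0500 = 0.9524

α₁ = 0.952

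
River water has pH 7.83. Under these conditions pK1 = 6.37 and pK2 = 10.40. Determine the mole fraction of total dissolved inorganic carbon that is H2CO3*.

α₀ = 0.0334

α₀ = 1 / (1 + K1/[H⁺] + K1K2/[H⁺]²) = 1 / (1 + 10^+1.46 + 10^-1.11)
   = 1 / (1 + 28.840 + 0.077625) = 1/29.918 = 0.03342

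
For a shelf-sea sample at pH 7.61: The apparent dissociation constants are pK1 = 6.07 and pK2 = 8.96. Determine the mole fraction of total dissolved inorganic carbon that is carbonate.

α₂ = 0.0416

α₂ = 1 / (1 + [H⁺]/K2 + [H⁺]²/(K1K2)) = 1 / (1 + 10^+1.35 + 10^-0.19)
   = 1 / (1 + 22.387 + 0.64565) = 1/24.033 = 0.04161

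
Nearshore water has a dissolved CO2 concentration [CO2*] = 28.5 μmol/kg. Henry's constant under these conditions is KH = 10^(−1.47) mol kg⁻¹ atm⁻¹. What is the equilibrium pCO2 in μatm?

KH = 10^(−1.47) = 3.388×10^-2 mol kg⁻¹ atm⁻¹
pCO2 = [CO2*]/KH = 28.5×10^-6 / 3.388×10^-2 = 8.41×10^-4 atm = 841 μatm

pCO2 = 841 μatm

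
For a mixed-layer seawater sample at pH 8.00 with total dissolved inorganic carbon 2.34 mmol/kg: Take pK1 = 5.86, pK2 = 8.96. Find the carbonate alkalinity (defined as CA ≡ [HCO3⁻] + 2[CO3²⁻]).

CA = [HCO3⁻] + 2[CO3²⁻] = (α₁ + 2α₂)·DIC
At pH 8.00: [H⁺]/K1 = 10^-2.14 = 0.0072444, K2/[H⁺] = 10^-0.96 = 0.10965
α₁ = 1/(1 + 0.0072444 + 0.10965) = 1/1.1169 = 0.8953; α₂ = α₁·K2/[H⁺] = 0.09817
α₁ + 2α₂ = 1.0917
CA = 1.0917 × 2.34 = 2.55 mmol/kg

CA = 2.55 mmol/kg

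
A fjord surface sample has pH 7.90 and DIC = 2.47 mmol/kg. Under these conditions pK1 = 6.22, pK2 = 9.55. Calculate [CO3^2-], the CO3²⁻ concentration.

[CO3²⁻] = 0.0530 mmol/kg

α₂ = 1 / (1 + [H⁺]/K2 + [H⁺]²/(K1K2)) = 1 / (1 + 10^+1.65 + 10^-0.03)
   = 1 / (1 + 44.668 + 0.93325) = 1/46.602 = 0.02146
[CO3²⁻] = α₂ × DIC = 0.02146 × 2.47 = 0.0530 mmol/kg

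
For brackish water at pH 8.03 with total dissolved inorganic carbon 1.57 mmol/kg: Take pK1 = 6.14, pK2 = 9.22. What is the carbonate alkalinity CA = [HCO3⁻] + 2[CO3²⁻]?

CA = 1.65 mmol/kg

CA = [HCO3⁻] + 2[CO3²⁻] = (α₁ + 2α₂)·DIC
At pH 8.03: [H⁺]/K1 = 10^-1.89 = 0.012882, K2/[H⁺] = 10^-1.19 = 0.064565
α₁ = 1/(1 + 0.012882 + 0.064565) = 1/1.0774 = 0.9281; α₂ = α₁·K2/[H⁺] = 0.05992
α₁ + 2α₂ = 1.0480
CA = 1.0480 × 1.57 = 1.65 mmol/kg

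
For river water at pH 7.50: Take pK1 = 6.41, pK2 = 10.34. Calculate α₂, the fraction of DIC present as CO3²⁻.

α₂ = 1 / (1 + [H⁺]/K2 + [H⁺]²/(K1K2)) = 1 / (1 + 10^+2.84 + 10^+1.75)
   = 1 / (1 + 691.83 + 56.234) = 1/749.07 = 0.001335

α₂ = 0.00133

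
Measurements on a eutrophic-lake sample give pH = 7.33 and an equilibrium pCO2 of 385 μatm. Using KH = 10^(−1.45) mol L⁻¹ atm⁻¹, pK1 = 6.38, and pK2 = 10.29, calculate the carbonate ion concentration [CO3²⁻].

[CO2*] = KH · pCO2 = 10^(−1.45) × 385×10^-6 = 1.366×10^-5 mol/L
α₀ = 1/(1 + K1/[H⁺] + K1K2/[H⁺]²) = 1/(1 + 10^+0.95 + 10^-2.01) = 0.1008
DIC = [CO2*]/α₀ = 1.366×10^-5 / 0.1008 = 0.1355 mmol/L
[CO3²⁻] = α₂·DIC; α₂ = 0.0009849, so [CO3²⁻] = 0.0009849 × 0.1355 = 0.000133 mmol/L = 0.133 μmol/L

[CO3²⁻] = 0.133 μmol/L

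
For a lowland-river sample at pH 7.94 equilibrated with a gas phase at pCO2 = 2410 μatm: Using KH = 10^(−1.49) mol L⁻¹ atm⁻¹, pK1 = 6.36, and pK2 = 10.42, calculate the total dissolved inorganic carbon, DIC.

DIC = 3.05 mmol/L

[CO2*] = KH · pCO2 = 10^(−1.49) × 2410×10^-6 = 7.799×10^-5 mol/L
α₀ = 1/(1 + K1/[H⁺] + K1K2/[H⁺]²) = 1/(1 + 10^+1.58 + 10^-0.90) = 0.02555
DIC = [CO2*]/α₀ = 7.799×10^-5 / 0.02555 = 3.05 mmol/L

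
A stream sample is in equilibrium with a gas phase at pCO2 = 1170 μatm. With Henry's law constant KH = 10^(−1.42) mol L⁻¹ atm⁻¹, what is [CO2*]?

[CO2*] = 44.5 μmol/L

KH = 10^(−1.42) = 3.802×10^-2 mol L⁻¹ atm⁻¹
[CO2*] = KH · pCO2 = 3.802×10^-2 × 1170×10^-6 atm = 4.45×10^-5 mol/L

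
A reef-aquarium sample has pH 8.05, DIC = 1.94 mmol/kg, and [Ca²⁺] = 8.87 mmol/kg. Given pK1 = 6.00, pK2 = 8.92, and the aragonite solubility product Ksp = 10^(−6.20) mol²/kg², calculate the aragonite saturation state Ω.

α₂ = 1 / (1 + [H⁺]/K2 + [H⁺]²/(K1K2)) = 1 / (1 + 10^+0.87 + 10^-1.18)
   = 1 / (1 + 7.4131 + 0.066069) = 1/8.4792 = 0.1179
[CO3²⁻] = α₂ × DIC = 0.1179 × 1.94 = 0.2288 mmol/kg
Ksp = 10^(−6.20) = 6.310×10^-7
Ω = [Ca²⁺][CO3²⁻]/Ksp = (8.87×10^-3)(2.288×10^-4) / 6.310×10^-7 = 3.22

Ω = 3.22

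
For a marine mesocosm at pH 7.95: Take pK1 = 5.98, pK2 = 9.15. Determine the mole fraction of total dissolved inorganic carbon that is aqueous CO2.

α₀ = 1 / (1 + K1/[H⁺] + K1K2/[H⁺]²) = 1 / (1 + 10^+1.97 + 10^+0.77)
   = 1 / (1 + 93.325 + 5.8884) = 1/100.21 = 0.009979

α₀ = 0.00998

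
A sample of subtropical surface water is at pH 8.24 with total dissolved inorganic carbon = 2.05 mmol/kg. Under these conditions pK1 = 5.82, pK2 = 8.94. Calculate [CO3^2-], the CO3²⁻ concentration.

[CO3²⁻] = 0.340 mmol/kg

α₂ = 1 / (1 + [H⁺]/K2 + [H⁺]²/(K1K2)) = 1 / (1 + 10^+0.70 + 10^-1.72)
   = 1 / (1 + 5.0119 + 0.019055) = 1/6.0309 = 0.1658
[CO3²⁻] = α₂ × DIC = 0.1658 × 2.05 = 0.340 mmol/kg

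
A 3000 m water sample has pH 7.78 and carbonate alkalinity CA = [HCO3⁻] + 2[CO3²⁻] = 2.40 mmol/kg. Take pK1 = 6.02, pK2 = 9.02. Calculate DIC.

CA = [HCO3⁻] + 2[CO3²⁻] = (α₁ + 2α₂)·DIC
At pH 7.78: [H⁺]/K1 = 10^-1.76 = 0.017378, K2/[H⁺] = 10^-1.24 = 0.057544
α₁ = 1/(1 + 0.017378 + 0.057544) = 1/1.0749 = 0.9303; α₂ = α₁·K2/[H⁺] = 0.05353
α₁ + 2α₂ = 1.0374
DIC = CA / (α₁ + 2α₂) = 2.40 / 1.0374 = 2.31 mmol/kg

DIC = 2.31 mmol/kg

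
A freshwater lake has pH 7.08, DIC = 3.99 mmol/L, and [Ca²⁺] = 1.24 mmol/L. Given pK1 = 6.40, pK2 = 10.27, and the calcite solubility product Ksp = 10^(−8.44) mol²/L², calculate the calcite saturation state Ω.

α₂ = 1 / (1 + [H⁺]/K2 + [H⁺]²/(K1K2)) = 1 / (1 + 10^+3.19 + 10^+2.51)
   = 1 / (1 + 1548.8 + 323.59) = 1/1873.4 = 0.0005338
[CO3²⁻] = α₂ × DIC = 0.0005338 × 3.99 = 0.002130 mmol/L = 2.130 μmol/L
Ksp = 10^(−8.44) = 3.631×10^-9
Ω = [Ca²⁺][CO3²⁻]/Ksp = (1.24×10^-3)(2.130×10^-6) / 3.631×10^-9 = 0.727

Ω = 0.727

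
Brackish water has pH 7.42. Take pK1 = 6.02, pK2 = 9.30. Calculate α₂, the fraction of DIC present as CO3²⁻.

α₂ = 0.0125

α₂ = 1 / (1 + [H⁺]/K2 + [H⁺]²/(K1K2)) = 1 / (1 + 10^+1.88 + 10^+0.48)
   = 1 / (1 + 75.858 + 3.0200) = 1/79.878 = 0.01252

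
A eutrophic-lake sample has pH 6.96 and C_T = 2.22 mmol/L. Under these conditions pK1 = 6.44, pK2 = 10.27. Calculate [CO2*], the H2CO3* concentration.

α₀ = 1 / (1 + K1/[H⁺] + K1K2/[H⁺]²) = 1 / (1 + 10^+0.52 + 10^-2.79)
   = 1 / (1 + 3.3113 + 0.0016218) = 1/4.3129 = 0.2319
[CO2*] = α₀ × DIC = 0.2319 × 2.22 = 0.515 mmol/L

[CO2*] = 0.515 mmol/L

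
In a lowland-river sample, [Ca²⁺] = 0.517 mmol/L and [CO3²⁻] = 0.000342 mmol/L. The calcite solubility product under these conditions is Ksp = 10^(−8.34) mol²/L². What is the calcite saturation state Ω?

Ω = 0.0387

Ksp = 10^(−8.34) = 4.571×10^-9
Ω = [Ca²⁺][CO3²⁻]/Ksp = (0.517×10^-3)(0.000342×10^-3) / 4.571×10^-9 = 0.0387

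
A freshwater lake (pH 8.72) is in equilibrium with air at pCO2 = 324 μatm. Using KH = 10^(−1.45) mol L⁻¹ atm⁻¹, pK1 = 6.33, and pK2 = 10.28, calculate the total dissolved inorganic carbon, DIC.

[CO2*] = KH · pCO2 = 10^(−1.45) × 324×10^-6 = 1.150×10^-5 mol/L
α₀ = 1/(1 + K1/[H⁺] + K1K2/[H⁺]²) = 1/(1 + 10^+2.39 + 10^+0.83) = 0.003949
DIC = [CO2*]/α₀ = 1.150×10^-5 / 0.003949 = 2.91 mmol/L

DIC = 2.91 mmol/L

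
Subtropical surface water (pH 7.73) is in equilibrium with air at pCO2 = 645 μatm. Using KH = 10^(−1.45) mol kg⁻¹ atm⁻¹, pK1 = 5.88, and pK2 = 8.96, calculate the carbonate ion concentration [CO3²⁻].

[CO2*] = KH · pCO2 = 10^(−1.45) × 645×10^-6 = 2.289×10^-5 mol/kg
α₀ = 1/(1 + K1/[H⁺] + K1K2/[H⁺]²) = 1/(1 + 10^+1.85 + 10^+0.62) = 0.01316
DIC = [CO2*]/α₀ = 2.289×10^-5 / 0.01316 = 1.738 mmol/kg
[CO3²⁻] = α₂·DIC; α₂ = 0.05488, so [CO3²⁻] = 0.05488 × 1.738 = 0.0954 mmol/kg

[CO3²⁻] = 0.0954 mmol/kg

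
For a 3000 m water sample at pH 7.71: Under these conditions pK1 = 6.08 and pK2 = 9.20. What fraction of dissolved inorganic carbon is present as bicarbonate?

α₁ = 0.947

α₁ = 1 / (1 + [H⁺]/K1 + K2/[H⁺]) = 1 / (1 + 10^-1.63 + 10^-1.49)
   = 1 / (1 + 0.023442 + 0.032359) = 1/1.0558 = 0.9471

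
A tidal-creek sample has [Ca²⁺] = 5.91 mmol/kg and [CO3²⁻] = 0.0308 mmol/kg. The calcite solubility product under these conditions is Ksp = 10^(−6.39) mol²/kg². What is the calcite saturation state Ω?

Ω = 0.447

Ksp = 10^(−6.39) = 4.074×10^-7
Ω = [Ca²⁺][CO3²⁻]/Ksp = (5.91×10^-3)(0.0308×10^-3) / 4.074×10^-7 = 0.447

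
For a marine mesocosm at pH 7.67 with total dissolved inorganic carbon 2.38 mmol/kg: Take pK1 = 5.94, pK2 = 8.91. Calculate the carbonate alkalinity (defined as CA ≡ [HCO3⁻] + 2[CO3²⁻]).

CA = 2.47 mmol/kg

CA = [HCO3⁻] + 2[CO3²⁻] = (α₁ + 2α₂)·DIC
At pH 7.67: [H⁺]/K1 = 10^-1.73 = 0.018621, K2/[H⁺] = 10^-1.24 = 0.057544
α₁ = 1/(1 + 0.018621 + 0.057544) = 1/1.0762 = 0.9292; α₂ = α₁·K2/[H⁺] = 0.05347
α₁ + 2α₂ = 1.0362
CA = 1.0362 × 2.38 = 2.47 mmol/kg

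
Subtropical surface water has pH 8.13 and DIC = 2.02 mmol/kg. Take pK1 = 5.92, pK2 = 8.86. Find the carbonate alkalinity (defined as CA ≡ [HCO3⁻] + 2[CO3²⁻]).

CA = 2.33 mmol/kg

CA = [HCO3⁻] + 2[CO3²⁻] = (α₁ + 2α₂)·DIC
At pH 8.13: [H⁺]/K1 = 10^-2.21 = 0.0061660, K2/[H⁺] = 10^-0.73 = 0.18621
α₁ = 1/(1 + 0.0061660 + 0.18621) = 1/1.1924 = 0.8387; α₂ = α₁·K2/[H⁺] = 0.1562
α₁ + 2α₂ = 1.1510
CA = 1.1510 × 2.02 = 2.33 mmol/kg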